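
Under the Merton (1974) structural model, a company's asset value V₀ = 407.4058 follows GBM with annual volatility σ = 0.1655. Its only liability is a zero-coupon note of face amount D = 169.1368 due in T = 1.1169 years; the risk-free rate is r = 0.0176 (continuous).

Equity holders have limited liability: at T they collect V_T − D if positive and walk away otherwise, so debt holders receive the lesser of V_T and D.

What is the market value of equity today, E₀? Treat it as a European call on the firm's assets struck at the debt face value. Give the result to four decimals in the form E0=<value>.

d₁ = [ln(V₀/D) + (r + σ²/2)T] / (σ√T)
   = [ln(407.4058/169.1368) + (0.0176 + 0.5·0.1655²)·1.1169] / (0.1655·√1.1169)
   = [0.879102 + 0.034954] / 0.174906 = 5.225976
d₂ = d₁ − σ√T = 5.225976 − 0.174906 = 5.051069
N(d₁) = 1.000000,  N(d₂) = 1.000000,  e^(−rT) = 0.980535
E₀ = V₀·N(d₁) − D·e^(−rT)·N(d₂)
   = 407.4058·1.000000 − 169.1368·0.980535·1.000000 = 241.561332

E0=241.5613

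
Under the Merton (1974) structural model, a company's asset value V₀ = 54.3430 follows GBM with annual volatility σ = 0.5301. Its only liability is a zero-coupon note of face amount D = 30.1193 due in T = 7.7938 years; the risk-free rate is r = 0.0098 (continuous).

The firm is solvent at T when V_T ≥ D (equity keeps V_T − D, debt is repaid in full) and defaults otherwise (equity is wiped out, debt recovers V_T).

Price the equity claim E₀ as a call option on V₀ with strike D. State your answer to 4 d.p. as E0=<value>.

d₁ = [ln(V₀/D) + (r + σ²/2)T] / (σ√T)
   = [ln(54.3430/30.1193) + (0.0098 + 0.5·0.5301²)·7.7938] / (0.5301·√7.7938)
   = [0.590150 + 1.171432] / 1.479900 = 1.190338
d₂ = d₁ − σ√T = 1.190338 − 1.479900 = -0.289562
N(d₁) = 0.883043,  N(d₂) = 0.386076,  e^(−rT) = 0.926465
E₀ = V₀·N(d₁) − D·e^(−rT)·N(d₂)
   = 54.3430·0.883043 − 30.1193·0.926465·0.386076 = 37.213982

E0=37.2140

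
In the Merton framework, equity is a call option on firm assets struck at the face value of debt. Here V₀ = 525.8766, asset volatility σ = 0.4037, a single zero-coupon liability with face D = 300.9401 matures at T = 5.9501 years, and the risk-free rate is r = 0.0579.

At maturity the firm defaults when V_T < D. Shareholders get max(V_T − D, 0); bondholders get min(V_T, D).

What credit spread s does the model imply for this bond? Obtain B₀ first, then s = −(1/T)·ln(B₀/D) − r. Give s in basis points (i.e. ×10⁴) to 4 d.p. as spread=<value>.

spread=253.1480

d₁ = [ln(V₀/D) + (r + σ²/2)T] / (σ√T)
   = [ln(525.8766/300.9401) + (0.0579 + 0.5·0.4037²)·5.9501] / (0.4037·√5.9501)
   = [0.558155 + 0.829366] / 0.984738 = 1.409025
d₂ = d₁ − σ√T = 1.409025 − 0.984738 = 0.424287
N(d₁) = 0.920586,  N(d₂) = 0.664322,  e^(−rT) = 0.708567
E₀ = V₀·N(d₁) − D·e^(−rT)·N(d₂)
   = 525.8766·0.920586 − 300.9401·0.708567·0.664322 = 342.457286
B₀ = V₀ − E₀ = 525.8766 − 342.457286 = 183.419314
spread = −(1/T)·ln(B₀/D) − r = −(1/5.9501)·ln(183.419314/300.9401) − 0.0579 = 0.02531480
in basis points: 0.02531480 × 10⁴ = 253.1480 bp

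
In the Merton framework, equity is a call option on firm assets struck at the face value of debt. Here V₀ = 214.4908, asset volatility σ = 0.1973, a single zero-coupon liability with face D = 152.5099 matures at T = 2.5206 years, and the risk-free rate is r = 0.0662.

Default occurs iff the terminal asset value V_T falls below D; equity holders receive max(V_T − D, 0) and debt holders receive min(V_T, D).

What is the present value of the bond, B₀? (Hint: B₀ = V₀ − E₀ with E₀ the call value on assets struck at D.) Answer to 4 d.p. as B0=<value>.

d₁ = [ln(V₀/D) + (r + σ²/2)T] / (σ√T)
   = [ln(214.4908/152.5099) + (0.0662 + 0.5·0.1973²)·2.5206] / (0.1973·√2.5206)
   = [0.341037 + 0.215924] / 0.313241 = 1.778058
d₂ = d₁ − σ√T = 1.778058 − 0.313241 = 1.464816
N(d₁) = 0.962303,  N(d₂) = 0.928514,  e^(−rT) = 0.846315
E₀ = V₀·N(d₁) − D·e^(−rT)·N(d₂)
   = 214.4908·0.962303 − 152.5099·0.846315·0.928514 = 86.560428
B₀ = V₀ − E₀ = 214.4908 − 86.560428 = 127.930372

B0=127.9304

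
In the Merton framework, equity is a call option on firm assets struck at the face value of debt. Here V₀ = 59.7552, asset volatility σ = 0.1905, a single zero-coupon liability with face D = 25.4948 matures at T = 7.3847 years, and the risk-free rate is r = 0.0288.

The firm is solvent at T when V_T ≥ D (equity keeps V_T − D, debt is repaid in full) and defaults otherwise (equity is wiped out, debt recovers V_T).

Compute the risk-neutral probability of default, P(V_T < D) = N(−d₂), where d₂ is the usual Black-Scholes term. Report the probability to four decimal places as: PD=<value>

PD=0.0361

d₁ = [ln(V₀/D) + (r + σ²/2)T] / (σ√T)
   = [ln(59.7552/25.4948) + (0.0288 + 0.5·0.1905²)·7.3847] / (0.1905·√7.3847)
   = [0.851782 + 0.346676] / 0.517680 = 2.315054
d₂ = d₁ − σ√T = 2.315054 − 0.517680 = 1.797374
risk-neutral PD = N(−d₂) = N(-1.797374) = 0.036138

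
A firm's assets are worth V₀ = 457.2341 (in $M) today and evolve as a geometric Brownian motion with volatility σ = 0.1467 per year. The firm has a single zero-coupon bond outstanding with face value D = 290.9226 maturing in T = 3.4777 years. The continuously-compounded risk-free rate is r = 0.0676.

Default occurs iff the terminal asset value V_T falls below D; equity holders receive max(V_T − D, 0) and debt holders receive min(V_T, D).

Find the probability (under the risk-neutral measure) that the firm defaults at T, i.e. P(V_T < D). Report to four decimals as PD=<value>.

d₁ = [ln(V₀/D) + (r + σ²/2)T] / (σ√T)
   = [ln(457.2341/290.9226) + (0.0676 + 0.5·0.1467²)·3.4777] / (0.1467·√3.4777)
   = [0.452138 + 0.272514] / 0.273575 = 2.648827
d₂ = d₁ − σ√T = 2.648827 − 0.273575 = 2.375252
risk-neutral PD = N(−d₂) = N(-2.375252) = 0.008768

PD=0.0088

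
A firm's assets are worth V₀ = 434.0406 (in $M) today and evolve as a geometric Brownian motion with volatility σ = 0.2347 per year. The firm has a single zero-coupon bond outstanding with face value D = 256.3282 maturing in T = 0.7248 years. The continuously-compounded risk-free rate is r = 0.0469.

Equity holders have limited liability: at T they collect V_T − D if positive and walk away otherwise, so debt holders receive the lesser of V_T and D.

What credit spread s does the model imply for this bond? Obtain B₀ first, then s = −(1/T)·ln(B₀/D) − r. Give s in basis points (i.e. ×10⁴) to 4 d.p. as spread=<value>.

spread=2.7104

d₁ = [ln(V₀/D) + (r + σ²/2)T] / (σ√T)
   = [ln(434.0406/256.3282) + (0.0469 + 0.5·0.2347²)·0.7248] / (0.2347·√0.7248)
   = [0.526679 + 0.053956] / 0.199812 = 2.905903
d₂ = d₁ − σ√T = 2.905903 − 0.199812 = 2.706090
N(d₁) = 0.998169,  N(d₂) = 0.996596,  e^(−rT) = 0.966578
E₀ = V₀·N(d₁) − D·e^(−rT)·N(d₂)
   = 434.0406·0.998169 − 256.3282·0.966578·0.996596 = 186.328029
B₀ = V₀ − E₀ = 434.0406 − 186.328029 = 247.712571
spread = −(1/T)·ln(B₀/D) − r = −(1/0.7248)·ln(247.712571/256.3282) − 0.0469 = 0.00027104
in basis points: 0.00027104 × 10⁴ = 2.7104 bp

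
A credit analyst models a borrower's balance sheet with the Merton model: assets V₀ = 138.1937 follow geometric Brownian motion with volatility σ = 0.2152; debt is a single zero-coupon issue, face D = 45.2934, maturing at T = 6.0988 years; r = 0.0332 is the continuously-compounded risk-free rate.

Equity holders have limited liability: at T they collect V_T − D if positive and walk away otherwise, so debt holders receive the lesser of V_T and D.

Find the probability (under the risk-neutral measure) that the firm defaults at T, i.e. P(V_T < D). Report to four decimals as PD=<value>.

PD=0.0134

d₁ = [ln(V₀/D) + (r + σ²/2)T] / (σ√T)
   = [ln(138.1937/45.2934) + (0.0332 + 0.5·0.2152²)·6.0988] / (0.2152·√6.0988)
   = [1.115495 + 0.343701] / 0.531453 = 2.745675
d₂ = d₁ − σ√T = 2.745675 − 0.531453 = 2.214223
risk-neutral PD = N(−d₂) = N(-2.214223) = 0.013407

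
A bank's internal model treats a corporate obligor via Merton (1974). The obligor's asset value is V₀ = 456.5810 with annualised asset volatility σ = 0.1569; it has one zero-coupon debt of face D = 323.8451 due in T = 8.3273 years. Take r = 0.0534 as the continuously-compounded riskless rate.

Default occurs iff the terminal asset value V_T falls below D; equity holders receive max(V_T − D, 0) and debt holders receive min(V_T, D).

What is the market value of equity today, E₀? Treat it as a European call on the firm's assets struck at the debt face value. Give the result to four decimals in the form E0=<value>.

d₁ = [ln(V₀/D) + (r + σ²/2)T] / (σ√T)
   = [ln(456.5810/323.8451) + (0.0534 + 0.5·0.1569²)·8.3273] / (0.1569·√8.3273)
   = [0.343501 + 0.547177] / 0.452767 = 1.967187
d₂ = d₁ − σ√T = 1.967187 − 0.452767 = 1.514419
N(d₁) = 0.975419,  N(d₂) = 0.935040,  e^(−rT) = 0.641031
E₀ = V₀·N(d₁) − D·e^(−rT)·N(d₂)
   = 456.5810·0.975419 − 323.8451·0.641031·0.935040 = 251.248477

E0=251.2485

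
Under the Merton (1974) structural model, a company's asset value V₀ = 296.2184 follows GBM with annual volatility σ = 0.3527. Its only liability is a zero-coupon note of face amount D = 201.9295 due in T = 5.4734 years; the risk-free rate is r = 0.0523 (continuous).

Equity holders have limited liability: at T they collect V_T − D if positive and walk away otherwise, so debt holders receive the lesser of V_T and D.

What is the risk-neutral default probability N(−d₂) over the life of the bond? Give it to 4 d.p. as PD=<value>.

d₁ = [ln(V₀/D) + (r + σ²/2)T] / (σ√T)
   = [ln(296.2184/201.9295) + (0.0523 + 0.5·0.3527²)·5.4734] / (0.3527·√5.4734)
   = [0.383178 + 0.626697] / 0.825152 = 1.223865
d₂ = d₁ − σ√T = 1.223865 − 0.825152 = 0.398713
risk-neutral PD = N(−d₂) = N(-0.398713) = 0.345052

PD=0.3451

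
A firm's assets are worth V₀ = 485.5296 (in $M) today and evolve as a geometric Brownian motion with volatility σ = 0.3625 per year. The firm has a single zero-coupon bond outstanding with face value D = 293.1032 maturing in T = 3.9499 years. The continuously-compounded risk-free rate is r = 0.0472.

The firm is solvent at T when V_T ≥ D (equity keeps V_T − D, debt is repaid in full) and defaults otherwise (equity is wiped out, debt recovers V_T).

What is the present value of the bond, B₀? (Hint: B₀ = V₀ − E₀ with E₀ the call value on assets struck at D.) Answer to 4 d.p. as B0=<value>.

d₁ = [ln(V₀/D) + (r + σ²/2)T] / (σ√T)
   = [ln(485.5296/293.1032) + (0.0472 + 0.5·0.3625²)·3.9499] / (0.3625·√3.9499)
   = [0.504715 + 0.445956] / 0.720445 = 1.319561
d₂ = d₁ − σ√T = 1.319561 − 0.720445 = 0.599116
N(d₁) = 0.906509,  N(d₂) = 0.725452,  e^(−rT) = 0.829912
E₀ = V₀·N(d₁) − D·e^(−rT)·N(d₂)
   = 485.5296·0.906509 − 293.1032·0.829912·0.725452 = 263.670858
B₀ = V₀ − E₀ = 485.5296 − 263.670858 = 221.858742

B0=221.8587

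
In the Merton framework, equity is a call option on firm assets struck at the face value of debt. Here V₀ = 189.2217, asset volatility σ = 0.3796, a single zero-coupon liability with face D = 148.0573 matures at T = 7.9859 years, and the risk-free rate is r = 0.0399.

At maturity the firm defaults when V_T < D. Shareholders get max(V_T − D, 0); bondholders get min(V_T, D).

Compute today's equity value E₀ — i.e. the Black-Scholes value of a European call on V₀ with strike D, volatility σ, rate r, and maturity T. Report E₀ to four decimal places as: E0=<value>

d₁ = [ln(V₀/D) + (r + σ²/2)T] / (σ√T)
   = [ln(189.2217/148.0573) + (0.0399 + 0.5·0.3796²)·7.9859] / (0.3796·√7.9859)
   = [0.245320 + 0.894006] / 1.072724 = 1.062087
d₂ = d₁ − σ√T = 1.062087 − 1.072724 = -0.010638
N(d₁) = 0.855902,  N(d₂) = 0.495756,  e^(−rT) = 0.727139
E₀ = V₀·N(d₁) − D·e^(−rT)·N(d₂)
   = 189.2217·0.855902 − 148.0573·0.727139·0.495756 = 108.582943

E0=108.5829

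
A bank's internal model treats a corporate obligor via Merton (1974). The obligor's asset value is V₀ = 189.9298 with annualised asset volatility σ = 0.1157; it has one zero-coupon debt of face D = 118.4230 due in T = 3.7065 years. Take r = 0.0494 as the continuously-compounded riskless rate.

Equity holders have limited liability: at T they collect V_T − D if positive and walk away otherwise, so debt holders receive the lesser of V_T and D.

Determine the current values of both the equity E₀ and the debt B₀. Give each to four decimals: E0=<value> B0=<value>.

E0=91.3350 B0=98.5948

d₁ = [ln(V₀/D) + (r + σ²/2)T] / (σ√T)
   = [ln(189.9298/118.4230) + (0.0494 + 0.5·0.1157²)·3.7065] / (0.1157·√3.7065)
   = [0.472392 + 0.207910] / 0.222749 = 3.054118
d₂ = d₁ − σ√T = 3.054118 − 0.222749 = 2.831370
N(d₁) = 0.998871,  N(d₂) = 0.997683,  e^(−rT) = 0.832684
E₀ = V₀·N(d₁) − D·e^(−rT)·N(d₂)
   = 189.9298·0.998871 − 118.4230·0.832684·0.997683 = 91.335031
B₀ = V₀ − E₀ = 189.9298 − 91.335031 = 98.594769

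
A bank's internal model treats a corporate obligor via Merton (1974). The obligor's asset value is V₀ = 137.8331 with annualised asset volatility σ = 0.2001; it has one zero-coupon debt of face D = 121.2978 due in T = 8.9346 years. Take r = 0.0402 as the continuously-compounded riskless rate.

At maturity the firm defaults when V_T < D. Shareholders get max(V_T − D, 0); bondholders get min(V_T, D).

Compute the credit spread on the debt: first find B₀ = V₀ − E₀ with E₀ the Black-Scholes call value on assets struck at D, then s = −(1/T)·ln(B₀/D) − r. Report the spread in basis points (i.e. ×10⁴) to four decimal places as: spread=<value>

spread=102.0122

d₁ = [ln(V₀/D) + (r + σ²/2)T] / (σ√T)
   = [ln(137.8331/121.2978) + (0.0402 + 0.5·0.2001²)·8.9346] / (0.2001·√8.9346)
   = [0.127795 + 0.538042] / 0.598115 = 1.113225
d₂ = d₁ − σ√T = 1.113225 − 0.598115 = 0.515110
N(d₁) = 0.867194,  N(d₂) = 0.696762,  e^(−rT) = 0.698255
E₀ = V₀·N(d₁) − D·e^(−rT)·N(d₂)
   = 137.8331·0.867194 − 121.2978·0.698255·0.696762 = 60.514547
B₀ = V₀ − E₀ = 137.8331 − 60.514547 = 77.318553
spread = −(1/T)·ln(B₀/D) − r = −(1/8.9346)·ln(77.318553/121.2978) − 0.0402 = 0.01020122
in basis points: 0.01020122 × 10⁴ = 102.0122 bp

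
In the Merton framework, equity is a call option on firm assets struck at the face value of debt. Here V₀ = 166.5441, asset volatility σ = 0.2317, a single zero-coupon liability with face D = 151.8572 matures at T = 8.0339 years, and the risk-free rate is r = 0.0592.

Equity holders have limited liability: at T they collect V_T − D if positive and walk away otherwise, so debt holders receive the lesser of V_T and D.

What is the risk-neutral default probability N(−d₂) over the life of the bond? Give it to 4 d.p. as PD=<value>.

d₁ = [ln(V₀/D) + (r + σ²/2)T] / (σ√T)
   = [ln(166.5441/151.8572) + (0.0592 + 0.5·0.2317²)·8.0339] / (0.2317·√8.0339)
   = [0.092320 + 0.691256] / 0.656734 = 1.193141
d₂ = d₁ − σ√T = 1.193141 − 0.656734 = 0.536408
risk-neutral PD = N(−d₂) = N(-0.536408) = 0.295838

PD=0.2958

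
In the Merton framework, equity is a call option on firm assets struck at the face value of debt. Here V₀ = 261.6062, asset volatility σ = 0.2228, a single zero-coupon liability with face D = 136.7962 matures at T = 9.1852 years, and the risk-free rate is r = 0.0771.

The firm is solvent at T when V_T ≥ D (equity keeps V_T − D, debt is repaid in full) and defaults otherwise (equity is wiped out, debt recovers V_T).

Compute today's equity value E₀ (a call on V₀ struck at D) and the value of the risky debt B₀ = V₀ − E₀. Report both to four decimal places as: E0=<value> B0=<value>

d₁ = [ln(V₀/D) + (r + σ²/2)T] / (σ√T)
   = [ln(261.6062/136.7962) + (0.0771 + 0.5·0.2228²)·9.1852] / (0.2228·√9.1852)
   = [0.648348 + 0.936155] / 0.675242 = 2.346570
d₂ = d₁ − σ√T = 2.346570 − 0.675242 = 1.671328
N(d₁) = 0.990526,  N(d₂) = 0.952672,  e^(−rT) = 0.492540
E₀ = V₀·N(d₁) − D·e^(−rT)·N(d₂)
   = 261.6062·0.990526 − 136.7962·0.492540·0.952672 = 194.939094
B₀ = V₀ − E₀ = 261.6062 − 194.939094 = 66.667106

E0=194.9391 B0=66.6671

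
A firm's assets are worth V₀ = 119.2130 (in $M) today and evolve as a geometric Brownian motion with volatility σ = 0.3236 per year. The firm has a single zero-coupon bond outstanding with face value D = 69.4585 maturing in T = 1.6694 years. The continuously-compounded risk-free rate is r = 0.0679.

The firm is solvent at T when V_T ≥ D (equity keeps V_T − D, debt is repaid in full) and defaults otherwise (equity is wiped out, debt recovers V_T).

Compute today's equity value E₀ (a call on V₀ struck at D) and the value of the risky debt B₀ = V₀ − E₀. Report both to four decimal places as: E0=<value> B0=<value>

E0=58.0946 B0=61.1184

d₁ = [ln(V₀/D) + (r + σ²/2)T] / (σ√T)
   = [ln(119.2130/69.4585) + (0.0679 + 0.5·0.3236²)·1.6694] / (0.3236·√1.6694)
   = [0.540182 + 0.200760] / 0.418108 = 1.772129
d₂ = d₁ − σ√T = 1.772129 − 0.418108 = 1.354021
N(d₁) = 0.961813,  N(d₂) = 0.912135,  e^(−rT) = 0.892836
E₀ = V₀·N(d₁) − D·e^(−rT)·N(d₂)
   = 119.2130·0.961813 − 69.4585·0.892836·0.912135 = 58.094553
B₀ = V₀ − E₀ = 119.2130 − 58.094553 = 61.118447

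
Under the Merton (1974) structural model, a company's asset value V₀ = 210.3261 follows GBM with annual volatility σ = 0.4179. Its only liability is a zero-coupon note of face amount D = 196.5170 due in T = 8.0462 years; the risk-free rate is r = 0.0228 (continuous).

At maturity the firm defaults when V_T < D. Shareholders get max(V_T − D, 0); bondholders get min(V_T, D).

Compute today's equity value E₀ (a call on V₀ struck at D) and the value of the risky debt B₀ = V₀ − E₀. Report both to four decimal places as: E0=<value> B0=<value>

d₁ = [ln(V₀/D) + (r + σ²/2)T] / (σ√T)
   = [ln(210.3261/196.5170) + (0.0228 + 0.5·0.4179²)·8.0462] / (0.4179·√8.0462)
   = [0.067910 + 0.886049] / 1.185408 = 0.804752
d₂ = d₁ − σ√T = 0.804752 − 1.185408 = -0.380656
N(d₁) = 0.789519,  N(d₂) = 0.351729,  e^(−rT) = 0.832391
E₀ = V₀·N(d₁) − D·e^(−rT)·N(d₂)
   = 210.3261·0.789519 − 196.5170·0.832391·0.351729 = 108.520862
B₀ = V₀ − E₀ = 210.3261 − 108.520862 = 101.805238

E0=108.5209 B0=101.8052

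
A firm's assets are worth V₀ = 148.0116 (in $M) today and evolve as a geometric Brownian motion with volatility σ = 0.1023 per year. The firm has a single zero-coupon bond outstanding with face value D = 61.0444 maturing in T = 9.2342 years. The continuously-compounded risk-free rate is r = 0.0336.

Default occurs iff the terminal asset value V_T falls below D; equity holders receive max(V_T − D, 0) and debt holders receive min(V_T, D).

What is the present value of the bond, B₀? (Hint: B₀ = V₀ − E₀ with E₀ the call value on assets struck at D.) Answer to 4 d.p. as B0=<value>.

B0=44.7604

d₁ = [ln(V₀/D) + (r + σ²/2)T] / (σ√T)
   = [ln(148.0116/61.0444) + (0.0336 + 0.5·0.1023²)·9.2342] / (0.1023·√9.2342)
   = [0.885689 + 0.358588] / 0.310867 = 4.002598
d₂ = d₁ − σ√T = 4.002598 − 0.310867 = 3.691731
N(d₁) = 0.999969,  N(d₂) = 0.999889,  e^(−rT) = 0.733250
E₀ = V₀·N(d₁) − D·e^(−rT)·N(d₂)
   = 148.0116·0.999969 − 61.0444·0.733250·0.999889 = 103.251167
B₀ = V₀ − E₀ = 148.0116 − 103.251167 = 44.760433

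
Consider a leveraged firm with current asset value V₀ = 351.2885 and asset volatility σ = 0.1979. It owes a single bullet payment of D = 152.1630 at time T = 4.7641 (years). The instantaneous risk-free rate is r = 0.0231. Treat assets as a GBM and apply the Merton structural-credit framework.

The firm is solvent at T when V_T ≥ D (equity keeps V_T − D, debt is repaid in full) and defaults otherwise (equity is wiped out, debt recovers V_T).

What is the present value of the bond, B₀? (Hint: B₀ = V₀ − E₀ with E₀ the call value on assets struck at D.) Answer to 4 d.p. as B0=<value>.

d₁ = [ln(V₀/D) + (r + σ²/2)T] / (σ√T)
   = [ln(351.2885/152.1630) + (0.0231 + 0.5·0.1979²)·4.7641] / (0.1979·√4.7641)
   = [0.836656 + 0.203342] / 0.431953 = 2.407666
d₂ = d₁ − σ√T = 2.407666 − 0.431953 = 1.975713
N(d₁) = 0.991973,  N(d₂) = 0.975906,  e^(−rT) = 0.895789
E₀ = V₀·N(d₁) − D·e^(−rT)·N(d₂)
   = 351.2885·0.991973 − 152.1630·0.895789·0.975906 = 215.446763
B₀ = V₀ − E₀ = 351.2885 − 215.446763 = 135.841737

B0=135.8417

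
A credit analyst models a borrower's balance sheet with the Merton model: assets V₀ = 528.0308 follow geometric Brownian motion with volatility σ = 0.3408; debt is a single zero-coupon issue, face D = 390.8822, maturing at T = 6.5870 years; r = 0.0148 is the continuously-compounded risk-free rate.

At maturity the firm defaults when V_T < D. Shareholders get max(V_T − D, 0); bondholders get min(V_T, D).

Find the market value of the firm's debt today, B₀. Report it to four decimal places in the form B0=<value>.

d₁ = [ln(V₀/D) + (r + σ²/2)T] / (σ√T)
   = [ln(528.0308/390.8822) + (0.0148 + 0.5·0.3408²)·6.5870] / (0.3408·√6.5870)
   = [0.300748 + 0.480010] / 0.874668 = 0.892634
d₂ = d₁ − σ√T = 0.892634 − 0.874668 = 0.017965
N(d₁) = 0.813973,  N(d₂) = 0.507167,  e^(−rT) = 0.907114
E₀ = V₀·N(d₁) − D·e^(−rT)·N(d₂)
   = 528.0308·0.813973 − 390.8822·0.907114·0.507167 = 249.974558
B₀ = V₀ − E₀ = 528.0308 − 249.974558 = 278.056242

B0=278.0562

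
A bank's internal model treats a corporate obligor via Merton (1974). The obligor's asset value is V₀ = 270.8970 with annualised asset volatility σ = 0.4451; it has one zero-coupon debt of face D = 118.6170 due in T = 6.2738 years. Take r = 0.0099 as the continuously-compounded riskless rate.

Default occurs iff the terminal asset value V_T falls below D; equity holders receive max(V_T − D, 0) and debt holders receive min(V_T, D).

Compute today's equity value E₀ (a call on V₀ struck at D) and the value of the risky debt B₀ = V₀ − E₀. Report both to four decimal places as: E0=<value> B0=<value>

E0=180.8227 B0=90.0743

d₁ = [ln(V₀/D) + (r + σ²/2)T] / (σ√T)
   = [ln(270.8970/118.6170) + (0.0099 + 0.5·0.4451²)·6.2738] / (0.4451·√6.2738)
   = [0.825839 + 0.683574] / 1.114867 = 1.353896
d₂ = d₁ − σ√T = 1.353896 − 1.114867 = 0.239029
N(d₁) = 0.912115,  N(d₂) = 0.594459,  e^(−rT) = 0.939779
E₀ = V₀·N(d₁) − D·e^(−rT)·N(d₂)
   = 270.8970·0.912115 − 118.6170·0.939779·0.594459 = 180.822745
B₀ = V₀ − E₀ = 270.8970 − 180.822745 = 90.074255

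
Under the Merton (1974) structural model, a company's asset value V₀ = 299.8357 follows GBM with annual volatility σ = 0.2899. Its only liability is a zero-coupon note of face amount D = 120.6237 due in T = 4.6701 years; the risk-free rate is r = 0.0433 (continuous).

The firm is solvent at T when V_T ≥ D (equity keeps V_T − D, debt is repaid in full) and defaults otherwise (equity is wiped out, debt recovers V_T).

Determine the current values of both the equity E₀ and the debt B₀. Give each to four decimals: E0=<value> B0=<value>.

E0=202.8679 B0=96.9678

d₁ = [ln(V₀/D) + (r + σ²/2)T] / (σ√T)
   = [ln(299.8357/120.6237) + (0.0433 + 0.5·0.2899²)·4.6701] / (0.2899·√4.6701)
   = [0.910559 + 0.398458] / 0.626486 = 2.089459
d₂ = d₁ − σ√T = 2.089459 − 0.626486 = 1.462973
N(d₁) = 0.981667,  N(d₂) = 0.928263,  e^(−rT) = 0.816919
E₀ = V₀·N(d₁) − D·e^(−rT)·N(d₂)
   = 299.8357·0.981667 − 120.6237·0.816919·0.928263 = 202.867941
B₀ = V₀ − E₀ = 299.8357 − 202.867941 = 96.967759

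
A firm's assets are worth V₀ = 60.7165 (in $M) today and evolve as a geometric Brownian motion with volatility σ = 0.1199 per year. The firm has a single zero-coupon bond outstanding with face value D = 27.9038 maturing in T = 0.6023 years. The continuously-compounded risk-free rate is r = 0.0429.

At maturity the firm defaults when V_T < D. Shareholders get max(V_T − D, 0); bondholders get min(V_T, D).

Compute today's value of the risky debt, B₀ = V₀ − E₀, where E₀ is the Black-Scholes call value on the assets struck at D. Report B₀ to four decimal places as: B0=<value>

B0=27.1920

d₁ = [ln(V₀/D) + (r + σ²/2)T] / (σ√T)
   = [ln(60.7165/27.9038) + (0.0429 + 0.5·0.1199²)·0.6023] / (0.1199·√0.6023)
   = [0.777453 + 0.030168] / 0.093052 = 8.679242
d₂ = d₁ − σ√T = 8.679242 − 0.093052 = 8.586190
N(d₁) = 1.000000,  N(d₂) = 1.000000,  e^(−rT) = 0.974492
E₀ = V₀·N(d₁) − D·e^(−rT)·N(d₂)
   = 60.7165·1.000000 − 27.9038·0.974492·1.000000 = 33.524462
B₀ = V₀ − E₀ = 60.7165 − 33.524462 = 27.192038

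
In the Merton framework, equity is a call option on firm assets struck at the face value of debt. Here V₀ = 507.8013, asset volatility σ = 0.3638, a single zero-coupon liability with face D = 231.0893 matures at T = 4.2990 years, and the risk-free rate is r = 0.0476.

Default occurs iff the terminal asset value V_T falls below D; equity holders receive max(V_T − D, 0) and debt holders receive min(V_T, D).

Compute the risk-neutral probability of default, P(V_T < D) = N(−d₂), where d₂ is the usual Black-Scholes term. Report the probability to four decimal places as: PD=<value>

d₁ = [ln(V₀/D) + (r + σ²/2)T] / (σ√T)
   = [ln(507.8013/231.0893) + (0.0476 + 0.5·0.3638²)·4.2990] / (0.3638·√4.2990)
   = [0.787286 + 0.489120] / 0.754304 = 1.692163
d₂ = d₁ − σ√T = 1.692163 − 0.754304 = 0.937859
risk-neutral PD = N(−d₂) = N(-0.937859) = 0.174158

PD=0.1742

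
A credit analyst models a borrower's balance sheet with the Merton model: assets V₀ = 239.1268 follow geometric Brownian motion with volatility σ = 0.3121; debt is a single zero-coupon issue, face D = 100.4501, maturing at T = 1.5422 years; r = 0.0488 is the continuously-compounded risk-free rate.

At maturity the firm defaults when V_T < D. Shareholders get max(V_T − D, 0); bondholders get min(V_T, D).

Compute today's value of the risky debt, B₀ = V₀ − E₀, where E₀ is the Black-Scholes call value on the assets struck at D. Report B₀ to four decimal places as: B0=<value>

B0=93.0271

d₁ = [ln(V₀/D) + (r + σ²/2)T] / (σ√T)
   = [ln(239.1268/100.4501) + (0.0488 + 0.5·0.3121²)·1.5422] / (0.3121·√1.5422)
   = [0.867333 + 0.150369] / 0.387582 = 2.625770
d₂ = d₁ − σ√T = 2.625770 − 0.387582 = 2.238187
N(d₁) = 0.995677,  N(d₂) = 0.987396,  e^(−rT) = 0.927503
E₀ = V₀·N(d₁) − D·e^(−rT)·N(d₂)
   = 239.1268·0.995677 − 100.4501·0.927503·0.987396 = 146.099702
B₀ = V₀ − E₀ = 239.1268 − 146.099702 = 93.027098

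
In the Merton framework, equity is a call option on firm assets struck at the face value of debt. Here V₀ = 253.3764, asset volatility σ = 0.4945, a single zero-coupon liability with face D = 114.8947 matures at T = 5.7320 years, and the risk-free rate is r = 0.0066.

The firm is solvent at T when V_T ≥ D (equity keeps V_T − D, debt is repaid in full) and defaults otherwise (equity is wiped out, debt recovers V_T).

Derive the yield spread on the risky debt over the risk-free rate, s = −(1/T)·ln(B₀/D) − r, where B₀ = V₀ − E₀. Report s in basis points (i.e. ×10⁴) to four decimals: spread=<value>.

d₁ = [ln(V₀/D) + (r + σ²/2)T] / (σ√T)
   = [ln(253.3764/114.8947) + (0.0066 + 0.5·0.4945²)·5.7320] / (0.4945·√5.7320)
   = [0.790860 + 0.738655] / 1.183912 = 1.291916
d₂ = d₁ − σ√T = 1.291916 − 1.183912 = 0.108004
N(d₁) = 0.901807,  N(d₂) = 0.543004,  e^(−rT) = 0.962875
E₀ = V₀·N(d₁) − D·e^(−rT)·N(d₂)
   = 253.3764·0.901807 − 114.8947·0.962875·0.543004 = 168.424460
B₀ = V₀ − E₀ = 253.3764 − 168.424460 = 84.951940
spread = −(1/T)·ln(B₀/D) − r = −(1/5.7320)·ln(84.951940/114.8947) − 0.0066 = 0.04607452
in basis points: 0.04607452 × 10⁴ = 460.7452 bp

spread=460.7452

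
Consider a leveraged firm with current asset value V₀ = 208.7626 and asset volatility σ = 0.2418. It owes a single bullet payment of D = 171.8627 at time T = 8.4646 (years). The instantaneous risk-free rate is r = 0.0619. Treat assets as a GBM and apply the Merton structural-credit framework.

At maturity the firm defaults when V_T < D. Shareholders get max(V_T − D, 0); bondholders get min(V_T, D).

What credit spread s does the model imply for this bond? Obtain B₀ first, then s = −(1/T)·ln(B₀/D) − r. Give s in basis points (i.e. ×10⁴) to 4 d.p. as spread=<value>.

spread=95.2769

d₁ = [ln(V₀/D) + (r + σ²/2)T] / (σ√T)
   = [ln(208.7626/171.8627) + (0.0619 + 0.5·0.2418²)·8.4646] / (0.2418·√8.4646)
   = [0.194502 + 0.771410] / 0.703493 = 1.373023
d₂ = d₁ − σ√T = 1.373023 − 0.703493 = 0.669530
N(d₁) = 0.915127,  N(d₂) = 0.748421,  e^(−rT) = 0.592172
E₀ = V₀·N(d₁) − D·e^(−rT)·N(d₂)
   = 208.7626·0.915127 − 171.8627·0.592172·0.748421 = 114.875868
B₀ = V₀ − E₀ = 208.7626 − 114.875868 = 93.886732
spread = −(1/T)·ln(B₀/D) − r = −(1/8.4646)·ln(93.886732/171.8627) − 0.0619 = 0.00952769
in basis points: 0.00952769 × 10⁴ = 95.2769 bp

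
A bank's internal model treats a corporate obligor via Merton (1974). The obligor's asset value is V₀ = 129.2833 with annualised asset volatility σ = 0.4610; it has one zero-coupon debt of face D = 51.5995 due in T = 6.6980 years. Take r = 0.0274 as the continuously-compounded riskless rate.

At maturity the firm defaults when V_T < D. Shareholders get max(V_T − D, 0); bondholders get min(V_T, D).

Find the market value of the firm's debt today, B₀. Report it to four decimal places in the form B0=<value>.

B0=35.2841

d₁ = [ln(V₀/D) + (r + σ²/2)T] / (σ√T)
   = [ln(129.2833/51.5995) + (0.0274 + 0.5·0.4610²)·6.6980] / (0.4610·√6.6980)
   = [0.918494 + 0.895258] / 1.193091 = 1.520213
d₂ = d₁ − σ√T = 1.520213 − 1.193091 = 0.327122
N(d₁) = 0.935771,  N(d₂) = 0.628212,  e^(−rT) = 0.832331
E₀ = V₀·N(d₁) − D·e^(−rT)·N(d₂)
   = 129.2833·0.935771 − 51.5995·0.832331·0.628212 = 93.999227
B₀ = V₀ − E₀ = 129.2833 − 93.999227 = 35.284073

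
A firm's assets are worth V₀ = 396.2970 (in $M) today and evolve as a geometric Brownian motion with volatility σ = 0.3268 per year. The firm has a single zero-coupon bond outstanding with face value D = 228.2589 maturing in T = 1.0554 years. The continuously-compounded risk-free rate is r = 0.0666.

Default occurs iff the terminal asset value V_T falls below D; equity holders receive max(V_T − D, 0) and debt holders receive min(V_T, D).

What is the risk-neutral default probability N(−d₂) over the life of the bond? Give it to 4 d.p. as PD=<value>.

PD=0.0460

d₁ = [ln(V₀/D) + (r + σ²/2)T] / (σ√T)
   = [ln(396.2970/228.2589) + (0.0666 + 0.5·0.3268²)·1.0554] / (0.3268·√1.0554)
   = [0.551683 + 0.126647] / 0.335730 = 2.020462
d₂ = d₁ − σ√T = 2.020462 − 0.335730 = 1.684732
risk-neutral PD = N(−d₂) = N(-1.684732) = 0.046020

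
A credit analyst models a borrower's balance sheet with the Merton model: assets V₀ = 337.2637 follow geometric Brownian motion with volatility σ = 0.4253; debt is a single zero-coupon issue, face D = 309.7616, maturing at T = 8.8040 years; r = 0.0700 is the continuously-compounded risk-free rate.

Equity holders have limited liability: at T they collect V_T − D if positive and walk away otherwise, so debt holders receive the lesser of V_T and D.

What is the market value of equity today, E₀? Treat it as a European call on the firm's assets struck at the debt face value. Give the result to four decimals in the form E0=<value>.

d₁ = [ln(V₀/D) + (r + σ²/2)T] / (σ√T)
   = [ln(337.2637/309.7616) + (0.0700 + 0.5·0.4253²)·8.8040] / (0.4253·√8.8040)
   = [0.085062 + 1.412514] / 1.261930 = 1.186734
d₂ = d₁ − σ√T = 1.186734 − 1.261930 = -0.075196
N(d₁) = 0.882334,  N(d₂) = 0.470029,  e^(−rT) = 0.539949
E₀ = V₀·N(d₁) − D·e^(−rT)·N(d₂)
   = 337.2637·0.882334 − 309.7616·0.539949·0.470029 = 218.964131

E0=218.9641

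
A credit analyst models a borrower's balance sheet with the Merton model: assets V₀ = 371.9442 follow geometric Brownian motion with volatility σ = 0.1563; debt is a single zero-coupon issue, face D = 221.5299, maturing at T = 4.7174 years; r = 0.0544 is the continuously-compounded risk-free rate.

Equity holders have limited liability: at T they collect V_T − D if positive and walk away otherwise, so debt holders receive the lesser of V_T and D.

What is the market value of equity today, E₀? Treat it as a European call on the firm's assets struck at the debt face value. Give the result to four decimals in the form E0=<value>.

E0=200.8826

d₁ = [ln(V₀/D) + (r + σ²/2)T] / (σ√T)
   = [ln(371.9442/221.5299) + (0.0544 + 0.5·0.1563²)·4.7174] / (0.1563·√4.7174)
   = [0.518186 + 0.314249] / 0.339477 = 2.452111
d₂ = d₁ − σ√T = 2.452111 − 0.339477 = 2.112634
N(d₁) = 0.992899,  N(d₂) = 0.982684,  e^(−rT) = 0.773657
E₀ = V₀·N(d₁) − D·e^(−rT)·N(d₂)
   = 371.9442·0.992899 − 221.5299·0.773657·0.982684 = 200.882601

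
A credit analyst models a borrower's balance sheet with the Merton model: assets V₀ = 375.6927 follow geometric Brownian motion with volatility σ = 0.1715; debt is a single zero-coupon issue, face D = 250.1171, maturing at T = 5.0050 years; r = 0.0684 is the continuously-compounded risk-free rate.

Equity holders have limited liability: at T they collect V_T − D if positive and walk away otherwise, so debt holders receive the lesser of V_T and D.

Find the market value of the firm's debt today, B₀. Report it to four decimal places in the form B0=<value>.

B0=176.6686

d₁ = [ln(V₀/D) + (r + σ²/2)T] / (σ√T)
   = [ln(375.6927/250.1171) + (0.0684 + 0.5·0.1715²)·5.0050] / (0.1715·√5.0050)
   = [0.406842 + 0.415946] / 0.383677 = 2.144480
d₂ = d₁ − σ√T = 2.144480 − 0.383677 = 1.760803
N(d₁) = 0.984003,  N(d₂) = 0.960864,  e^(−rT) = 0.710105
E₀ = V₀·N(d₁) − D·e^(−rT)·N(d₂)
   = 375.6927·0.984003 − 250.1171·0.710105·0.960864 = 199.024088
B₀ = V₀ − E₀ = 375.6927 − 199.024088 = 176.668612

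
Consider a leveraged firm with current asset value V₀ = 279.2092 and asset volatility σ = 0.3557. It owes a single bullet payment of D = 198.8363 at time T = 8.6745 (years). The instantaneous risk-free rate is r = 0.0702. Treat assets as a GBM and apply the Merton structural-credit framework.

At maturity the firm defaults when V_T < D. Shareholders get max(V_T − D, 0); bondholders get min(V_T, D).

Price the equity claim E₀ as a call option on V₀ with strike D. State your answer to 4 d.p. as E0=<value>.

E0=187.7089

d₁ = [ln(V₀/D) + (r + σ²/2)T] / (σ√T)
   = [ln(279.2092/198.8363) + (0.0702 + 0.5·0.3557²)·8.6745] / (0.3557·√8.6745)
   = [0.339479 + 1.157710] / 1.047626 = 1.429126
d₂ = d₁ − σ√T = 1.429126 − 1.047626 = 0.381500
N(d₁) = 0.923516,  N(d₂) = 0.648584,  e^(−rT) = 0.543922
E₀ = V₀·N(d₁) − D·e^(−rT)·N(d₂)
   = 279.2092·0.923516 − 198.8363·0.543922·0.648584 = 187.708899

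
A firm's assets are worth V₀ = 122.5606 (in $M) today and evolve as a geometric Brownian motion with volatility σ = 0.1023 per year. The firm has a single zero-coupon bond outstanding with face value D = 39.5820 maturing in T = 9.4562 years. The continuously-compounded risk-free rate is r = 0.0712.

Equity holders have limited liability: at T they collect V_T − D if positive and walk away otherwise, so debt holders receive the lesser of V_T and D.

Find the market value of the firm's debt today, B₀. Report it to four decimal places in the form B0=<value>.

B0=20.1881

d₁ = [ln(V₀/D) + (r + σ²/2)T] / (σ√T)
   = [ln(122.5606/39.5820) + (0.0712 + 0.5·0.1023²)·9.4562] / (0.1023·√9.4562)
   = [1.130231 + 0.722762] / 0.314582 = 5.890334
d₂ = d₁ − σ√T = 5.890334 − 0.314582 = 5.575752
N(d₁) = 1.000000,  N(d₂) = 1.000000,  e^(−rT) = 0.510032
E₀ = V₀·N(d₁) − D·e^(−rT)·N(d₂)
   = 122.5606·1.000000 − 39.5820·0.510032·1.000000 = 102.372506
B₀ = V₀ − E₀ = 122.5606 − 102.372506 = 20.188094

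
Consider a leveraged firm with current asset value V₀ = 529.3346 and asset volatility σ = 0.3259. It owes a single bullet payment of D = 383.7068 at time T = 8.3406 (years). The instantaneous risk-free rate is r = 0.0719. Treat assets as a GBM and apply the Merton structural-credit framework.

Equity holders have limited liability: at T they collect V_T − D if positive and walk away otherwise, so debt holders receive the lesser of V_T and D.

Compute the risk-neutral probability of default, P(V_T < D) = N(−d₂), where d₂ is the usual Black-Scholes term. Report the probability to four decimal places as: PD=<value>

PD=0.3056

d₁ = [ln(V₀/D) + (r + σ²/2)T] / (σ√T)
   = [ln(529.3346/383.7068) + (0.0719 + 0.5·0.3259²)·8.3406] / (0.3259·√8.3406)
   = [0.321742 + 1.042620] / 0.941202 = 1.449595
d₂ = d₁ − σ√T = 1.449595 − 0.941202 = 0.508393
risk-neutral PD = N(−d₂) = N(-0.508393) = 0.305589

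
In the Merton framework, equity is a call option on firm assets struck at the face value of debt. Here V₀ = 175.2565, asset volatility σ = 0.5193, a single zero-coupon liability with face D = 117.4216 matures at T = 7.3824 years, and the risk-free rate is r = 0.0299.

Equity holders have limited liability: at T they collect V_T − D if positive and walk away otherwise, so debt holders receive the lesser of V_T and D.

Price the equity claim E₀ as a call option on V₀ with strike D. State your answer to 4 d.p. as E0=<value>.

d₁ = [ln(V₀/D) + (r + σ²/2)T] / (σ√T)
   = [ln(175.2565/117.4216) + (0.0299 + 0.5·0.5193²)·7.3824] / (0.5193·√7.3824)
   = [0.400480 + 1.216149] / 1.410968 = 1.145759
d₂ = d₁ − σ√T = 1.145759 − 1.410968 = -0.265209
N(d₁) = 0.874052,  N(d₂) = 0.395424,  e^(−rT) = 0.801930
E₀ = V₀·N(d₁) − D·e^(−rT)·N(d₂)
   = 175.2565·0.874052 − 117.4216·0.801930·0.395424 = 115.948689

E0=115.9487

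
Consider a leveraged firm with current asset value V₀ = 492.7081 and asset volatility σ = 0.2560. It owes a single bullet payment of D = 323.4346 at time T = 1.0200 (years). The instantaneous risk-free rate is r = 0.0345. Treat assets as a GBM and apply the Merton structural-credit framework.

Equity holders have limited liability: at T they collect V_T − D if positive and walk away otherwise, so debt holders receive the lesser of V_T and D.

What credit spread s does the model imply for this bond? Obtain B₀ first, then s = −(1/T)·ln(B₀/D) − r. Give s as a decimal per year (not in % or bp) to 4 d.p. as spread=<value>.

spread=0.0050

d₁ = [ln(V₀/D) + (r + σ²/2)T] / (σ√T)
   = [ln(492.7081/323.4346) + (0.0345 + 0.5·0.2560²)·1.0200] / (0.2560·√1.0200)
   = [0.420920 + 0.068613] / 0.258547 = 1.893399
d₂ = d₁ − σ√T = 1.893399 − 0.258547 = 1.634852
N(d₁) = 0.970848,  N(d₂) = 0.948960,  e^(−rT) = 0.965422
E₀ = V₀·N(d₁) − D·e^(−rT)·N(d₂)
   = 492.7081·0.970848 − 323.4346·0.965422·0.948960 = 182.030908
B₀ = V₀ − E₀ = 492.7081 − 182.030908 = 310.677192
spread = −(1/T)·ln(B₀/D) − r = −(1/1.0200)·ln(310.677192/323.4346) − 0.0345 = 0.00495346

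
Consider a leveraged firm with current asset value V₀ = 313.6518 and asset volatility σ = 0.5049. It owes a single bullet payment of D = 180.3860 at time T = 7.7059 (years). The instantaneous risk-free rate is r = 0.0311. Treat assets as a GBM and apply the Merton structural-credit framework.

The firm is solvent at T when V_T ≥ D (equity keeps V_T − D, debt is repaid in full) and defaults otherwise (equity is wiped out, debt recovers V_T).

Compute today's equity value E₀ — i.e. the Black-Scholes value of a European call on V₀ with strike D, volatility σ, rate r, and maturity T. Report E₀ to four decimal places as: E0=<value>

d₁ = [ln(V₀/D) + (r + σ²/2)T] / (σ√T)
   = [ln(313.6518/180.3860) + (0.0311 + 0.5·0.5049²)·7.7059] / (0.5049·√7.7059)
   = [0.553184 + 1.221863] / 1.401577 = 1.266464
d₂ = d₁ − σ√T = 1.266464 − 1.401577 = -0.135113
N(d₁) = 0.897327,  N(d₂) = 0.446261,  e^(−rT) = 0.786900
E₀ = V₀·N(d₁) − D·e^(−rT)·N(d₂)
   = 313.6518·0.897327 − 180.3860·0.786900·0.446261 = 218.103161

E0=218.1032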